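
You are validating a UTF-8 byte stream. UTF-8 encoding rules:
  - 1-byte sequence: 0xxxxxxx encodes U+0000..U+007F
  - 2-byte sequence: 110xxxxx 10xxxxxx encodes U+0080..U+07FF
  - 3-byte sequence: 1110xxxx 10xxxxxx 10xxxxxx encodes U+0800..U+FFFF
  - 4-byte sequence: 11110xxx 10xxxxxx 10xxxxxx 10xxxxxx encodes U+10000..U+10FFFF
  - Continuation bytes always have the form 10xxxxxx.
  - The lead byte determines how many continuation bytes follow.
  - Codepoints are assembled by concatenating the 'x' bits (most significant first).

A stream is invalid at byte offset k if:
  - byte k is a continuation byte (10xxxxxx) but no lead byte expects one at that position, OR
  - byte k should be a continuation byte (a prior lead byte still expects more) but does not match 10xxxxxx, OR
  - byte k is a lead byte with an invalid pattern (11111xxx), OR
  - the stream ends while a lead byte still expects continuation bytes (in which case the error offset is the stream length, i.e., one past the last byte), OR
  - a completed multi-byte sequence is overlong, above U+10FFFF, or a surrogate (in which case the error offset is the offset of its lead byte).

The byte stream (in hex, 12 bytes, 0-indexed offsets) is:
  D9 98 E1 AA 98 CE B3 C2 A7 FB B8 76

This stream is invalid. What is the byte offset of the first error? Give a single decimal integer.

Byte[0]=D9: 2-byte lead, need 1 cont bytes. acc=0x19
Byte[1]=98: continuation. acc=(acc<<6)|0x18=0x658
Completed: cp=U+0658 (starts at byte 0)
Byte[2]=E1: 3-byte lead, need 2 cont bytes. acc=0x1
Byte[3]=AA: continuation. acc=(acc<<6)|0x2A=0x6A
Byte[4]=98: continuation. acc=(acc<<6)|0x18=0x1A98
Completed: cp=U+1A98 (starts at byte 2)
Byte[5]=CE: 2-byte lead, need 1 cont bytes. acc=0xE
Byte[6]=B3: continuation. acc=(acc<<6)|0x33=0x3B3
Completed: cp=U+03B3 (starts at byte 5)
Byte[7]=C2: 2-byte lead, need 1 cont bytes. acc=0x2
Byte[8]=A7: continuation. acc=(acc<<6)|0x27=0xA7
Completed: cp=U+00A7 (starts at byte 7)
Byte[9]=FB: INVALID lead byte (not 0xxx/110x/1110/11110)

Answer: 9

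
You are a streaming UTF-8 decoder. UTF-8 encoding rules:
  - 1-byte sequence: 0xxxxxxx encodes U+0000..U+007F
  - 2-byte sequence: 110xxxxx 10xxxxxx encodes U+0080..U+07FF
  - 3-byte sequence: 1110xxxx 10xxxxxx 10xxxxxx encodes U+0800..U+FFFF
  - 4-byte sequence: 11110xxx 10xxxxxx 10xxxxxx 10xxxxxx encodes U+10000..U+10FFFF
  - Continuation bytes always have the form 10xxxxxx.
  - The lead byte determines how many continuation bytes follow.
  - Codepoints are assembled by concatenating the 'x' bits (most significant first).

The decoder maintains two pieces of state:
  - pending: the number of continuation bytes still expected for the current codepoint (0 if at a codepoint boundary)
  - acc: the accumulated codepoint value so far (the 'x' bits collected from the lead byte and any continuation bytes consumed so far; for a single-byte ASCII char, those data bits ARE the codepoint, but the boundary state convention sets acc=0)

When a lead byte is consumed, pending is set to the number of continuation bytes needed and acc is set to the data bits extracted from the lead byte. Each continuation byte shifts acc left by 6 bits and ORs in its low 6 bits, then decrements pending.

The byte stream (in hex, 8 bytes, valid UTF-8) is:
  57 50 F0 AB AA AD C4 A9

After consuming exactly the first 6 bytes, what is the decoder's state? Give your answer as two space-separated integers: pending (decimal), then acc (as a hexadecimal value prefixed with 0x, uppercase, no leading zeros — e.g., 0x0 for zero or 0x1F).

Answer: 0 0x2BAAD

Derivation:
Byte[0]=57: 1-byte. pending=0, acc=0x0
Byte[1]=50: 1-byte. pending=0, acc=0x0
Byte[2]=F0: 4-byte lead. pending=3, acc=0x0
Byte[3]=AB: continuation. acc=(acc<<6)|0x2B=0x2B, pending=2
Byte[4]=AA: continuation. acc=(acc<<6)|0x2A=0xAEA, pending=1
Byte[5]=AD: continuation. acc=(acc<<6)|0x2D=0x2BAAD, pending=0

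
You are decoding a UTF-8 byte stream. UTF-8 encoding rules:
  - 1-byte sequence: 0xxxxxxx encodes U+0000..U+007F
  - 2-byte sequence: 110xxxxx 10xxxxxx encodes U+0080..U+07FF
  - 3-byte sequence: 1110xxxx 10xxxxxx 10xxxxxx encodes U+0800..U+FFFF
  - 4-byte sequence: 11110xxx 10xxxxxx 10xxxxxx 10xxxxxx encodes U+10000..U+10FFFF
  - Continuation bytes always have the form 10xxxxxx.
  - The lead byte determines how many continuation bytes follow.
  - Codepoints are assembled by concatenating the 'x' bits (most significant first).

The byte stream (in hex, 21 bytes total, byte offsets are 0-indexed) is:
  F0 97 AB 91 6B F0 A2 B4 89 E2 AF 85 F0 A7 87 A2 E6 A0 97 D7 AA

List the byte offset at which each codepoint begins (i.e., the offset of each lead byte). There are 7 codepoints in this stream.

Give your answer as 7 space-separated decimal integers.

Answer: 0 4 5 9 12 16 19

Derivation:
Byte[0]=F0: 4-byte lead, need 3 cont bytes. acc=0x0
Byte[1]=97: continuation. acc=(acc<<6)|0x17=0x17
Byte[2]=AB: continuation. acc=(acc<<6)|0x2B=0x5EB
Byte[3]=91: continuation. acc=(acc<<6)|0x11=0x17AD1
Completed: cp=U+17AD1 (starts at byte 0)
Byte[4]=6B: 1-byte ASCII. cp=U+006B
Byte[5]=F0: 4-byte lead, need 3 cont bytes. acc=0x0
Byte[6]=A2: continuation. acc=(acc<<6)|0x22=0x22
Byte[7]=B4: continuation. acc=(acc<<6)|0x34=0x8B4
Byte[8]=89: continuation. acc=(acc<<6)|0x09=0x22D09
Completed: cp=U+22D09 (starts at byte 5)
Byte[9]=E2: 3-byte lead, need 2 cont bytes. acc=0x2
Byte[10]=AF: continuation. acc=(acc<<6)|0x2F=0xAF
Byte[11]=85: continuation. acc=(acc<<6)|0x05=0x2BC5
Completed: cp=U+2BC5 (starts at byte 9)
Byte[12]=F0: 4-byte lead, need 3 cont bytes. acc=0x0
Byte[13]=A7: continuation. acc=(acc<<6)|0x27=0x27
Byte[14]=87: continuation. acc=(acc<<6)|0x07=0x9C7
Byte[15]=A2: continuation. acc=(acc<<6)|0x22=0x271E2
Completed: cp=U+271E2 (starts at byte 12)
Byte[16]=E6: 3-byte lead, need 2 cont bytes. acc=0x6
Byte[17]=A0: continuation. acc=(acc<<6)|0x20=0x1A0
Byte[18]=97: continuation. acc=(acc<<6)|0x17=0x6817
Completed: cp=U+6817 (starts at byte 16)
Byte[19]=D7: 2-byte lead, need 1 cont bytes. acc=0x17
Byte[20]=AA: continuation. acc=(acc<<6)|0x2A=0x5EA
Completed: cp=U+05EA (starts at byte 19)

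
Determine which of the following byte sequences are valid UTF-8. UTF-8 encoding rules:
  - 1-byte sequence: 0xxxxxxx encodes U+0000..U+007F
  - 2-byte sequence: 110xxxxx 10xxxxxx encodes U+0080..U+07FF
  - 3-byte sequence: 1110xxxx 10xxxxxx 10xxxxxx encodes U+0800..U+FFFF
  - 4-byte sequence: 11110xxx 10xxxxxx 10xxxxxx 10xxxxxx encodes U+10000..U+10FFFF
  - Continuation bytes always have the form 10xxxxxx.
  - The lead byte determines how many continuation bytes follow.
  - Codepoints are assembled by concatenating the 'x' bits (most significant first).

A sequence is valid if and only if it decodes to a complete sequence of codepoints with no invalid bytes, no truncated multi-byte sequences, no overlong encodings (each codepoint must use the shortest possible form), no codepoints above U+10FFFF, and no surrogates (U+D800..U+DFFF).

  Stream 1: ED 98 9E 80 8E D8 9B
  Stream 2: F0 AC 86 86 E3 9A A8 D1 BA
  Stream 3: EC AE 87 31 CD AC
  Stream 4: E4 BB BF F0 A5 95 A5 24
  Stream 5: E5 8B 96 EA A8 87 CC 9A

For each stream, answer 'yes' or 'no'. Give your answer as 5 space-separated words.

Stream 1: error at byte offset 3. INVALID
Stream 2: decodes cleanly. VALID
Stream 3: decodes cleanly. VALID
Stream 4: decodes cleanly. VALID
Stream 5: decodes cleanly. VALID

Answer: no yes yes yes yes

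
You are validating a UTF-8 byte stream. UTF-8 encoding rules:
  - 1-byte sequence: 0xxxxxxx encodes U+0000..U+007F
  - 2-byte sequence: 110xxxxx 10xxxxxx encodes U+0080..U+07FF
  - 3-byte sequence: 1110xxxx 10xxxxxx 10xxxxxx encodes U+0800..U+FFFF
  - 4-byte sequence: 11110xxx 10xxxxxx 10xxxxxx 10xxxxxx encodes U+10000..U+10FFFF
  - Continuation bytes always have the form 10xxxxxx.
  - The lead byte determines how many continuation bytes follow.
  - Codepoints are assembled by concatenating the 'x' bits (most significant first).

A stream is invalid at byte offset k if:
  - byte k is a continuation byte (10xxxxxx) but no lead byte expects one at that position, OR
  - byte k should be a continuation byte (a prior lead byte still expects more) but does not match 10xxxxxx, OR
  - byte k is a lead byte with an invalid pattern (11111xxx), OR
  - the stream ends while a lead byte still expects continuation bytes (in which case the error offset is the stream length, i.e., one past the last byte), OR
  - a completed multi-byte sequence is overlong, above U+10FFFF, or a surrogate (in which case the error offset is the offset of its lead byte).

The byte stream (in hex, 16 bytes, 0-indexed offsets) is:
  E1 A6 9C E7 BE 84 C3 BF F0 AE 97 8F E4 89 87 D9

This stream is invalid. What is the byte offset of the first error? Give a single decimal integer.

Byte[0]=E1: 3-byte lead, need 2 cont bytes. acc=0x1
Byte[1]=A6: continuation. acc=(acc<<6)|0x26=0x66
Byte[2]=9C: continuation. acc=(acc<<6)|0x1C=0x199C
Completed: cp=U+199C (starts at byte 0)
Byte[3]=E7: 3-byte lead, need 2 cont bytes. acc=0x7
Byte[4]=BE: continuation. acc=(acc<<6)|0x3E=0x1FE
Byte[5]=84: continuation. acc=(acc<<6)|0x04=0x7F84
Completed: cp=U+7F84 (starts at byte 3)
Byte[6]=C3: 2-byte lead, need 1 cont bytes. acc=0x3
Byte[7]=BF: continuation. acc=(acc<<6)|0x3F=0xFF
Completed: cp=U+00FF (starts at byte 6)
Byte[8]=F0: 4-byte lead, need 3 cont bytes. acc=0x0
Byte[9]=AE: continuation. acc=(acc<<6)|0x2E=0x2E
Byte[10]=97: continuation. acc=(acc<<6)|0x17=0xB97
Byte[11]=8F: continuation. acc=(acc<<6)|0x0F=0x2E5CF
Completed: cp=U+2E5CF (starts at byte 8)
Byte[12]=E4: 3-byte lead, need 2 cont bytes. acc=0x4
Byte[13]=89: continuation. acc=(acc<<6)|0x09=0x109
Byte[14]=87: continuation. acc=(acc<<6)|0x07=0x4247
Completed: cp=U+4247 (starts at byte 12)
Byte[15]=D9: 2-byte lead, need 1 cont bytes. acc=0x19
Byte[16]: stream ended, expected continuation. INVALID

Answer: 16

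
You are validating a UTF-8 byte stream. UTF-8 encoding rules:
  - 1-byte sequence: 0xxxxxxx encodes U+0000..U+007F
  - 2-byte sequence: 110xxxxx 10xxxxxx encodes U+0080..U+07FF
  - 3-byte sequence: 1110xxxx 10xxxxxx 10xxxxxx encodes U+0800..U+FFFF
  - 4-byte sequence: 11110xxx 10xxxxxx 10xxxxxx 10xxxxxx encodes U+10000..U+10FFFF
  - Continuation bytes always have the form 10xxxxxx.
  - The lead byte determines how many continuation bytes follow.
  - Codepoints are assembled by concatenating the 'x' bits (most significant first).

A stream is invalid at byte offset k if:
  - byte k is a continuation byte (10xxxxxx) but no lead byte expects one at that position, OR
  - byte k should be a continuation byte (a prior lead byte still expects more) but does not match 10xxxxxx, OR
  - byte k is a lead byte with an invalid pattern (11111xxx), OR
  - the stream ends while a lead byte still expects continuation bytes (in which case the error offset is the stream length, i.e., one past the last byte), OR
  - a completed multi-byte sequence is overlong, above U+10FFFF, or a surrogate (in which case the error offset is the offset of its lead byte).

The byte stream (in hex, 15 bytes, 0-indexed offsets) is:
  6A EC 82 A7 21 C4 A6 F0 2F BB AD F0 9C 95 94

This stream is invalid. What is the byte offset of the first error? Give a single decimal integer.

Byte[0]=6A: 1-byte ASCII. cp=U+006A
Byte[1]=EC: 3-byte lead, need 2 cont bytes. acc=0xC
Byte[2]=82: continuation. acc=(acc<<6)|0x02=0x302
Byte[3]=A7: continuation. acc=(acc<<6)|0x27=0xC0A7
Completed: cp=U+C0A7 (starts at byte 1)
Byte[4]=21: 1-byte ASCII. cp=U+0021
Byte[5]=C4: 2-byte lead, need 1 cont bytes. acc=0x4
Byte[6]=A6: continuation. acc=(acc<<6)|0x26=0x126
Completed: cp=U+0126 (starts at byte 5)
Byte[7]=F0: 4-byte lead, need 3 cont bytes. acc=0x0
Byte[8]=2F: expected 10xxxxxx continuation. INVALID

Answer: 8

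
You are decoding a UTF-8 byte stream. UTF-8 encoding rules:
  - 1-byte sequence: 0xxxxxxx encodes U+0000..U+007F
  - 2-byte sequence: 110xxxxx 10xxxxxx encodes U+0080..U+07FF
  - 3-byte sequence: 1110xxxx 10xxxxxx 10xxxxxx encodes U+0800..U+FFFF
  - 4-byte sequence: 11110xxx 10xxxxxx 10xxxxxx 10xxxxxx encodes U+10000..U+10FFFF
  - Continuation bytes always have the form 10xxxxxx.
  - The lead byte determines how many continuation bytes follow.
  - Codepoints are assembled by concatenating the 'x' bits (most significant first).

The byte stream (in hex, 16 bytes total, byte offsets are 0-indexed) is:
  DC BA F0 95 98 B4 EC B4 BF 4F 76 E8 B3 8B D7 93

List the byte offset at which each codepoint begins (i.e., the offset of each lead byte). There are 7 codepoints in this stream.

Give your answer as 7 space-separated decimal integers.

Answer: 0 2 6 9 10 11 14

Derivation:
Byte[0]=DC: 2-byte lead, need 1 cont bytes. acc=0x1C
Byte[1]=BA: continuation. acc=(acc<<6)|0x3A=0x73A
Completed: cp=U+073A (starts at byte 0)
Byte[2]=F0: 4-byte lead, need 3 cont bytes. acc=0x0
Byte[3]=95: continuation. acc=(acc<<6)|0x15=0x15
Byte[4]=98: continuation. acc=(acc<<6)|0x18=0x558
Byte[5]=B4: continuation. acc=(acc<<6)|0x34=0x15634
Completed: cp=U+15634 (starts at byte 2)
Byte[6]=EC: 3-byte lead, need 2 cont bytes. acc=0xC
Byte[7]=B4: continuation. acc=(acc<<6)|0x34=0x334
Byte[8]=BF: continuation. acc=(acc<<6)|0x3F=0xCD3F
Completed: cp=U+CD3F (starts at byte 6)
Byte[9]=4F: 1-byte ASCII. cp=U+004F
Byte[10]=76: 1-byte ASCII. cp=U+0076
Byte[11]=E8: 3-byte lead, need 2 cont bytes. acc=0x8
Byte[12]=B3: continuation. acc=(acc<<6)|0x33=0x233
Byte[13]=8B: continuation. acc=(acc<<6)|0x0B=0x8CCB
Completed: cp=U+8CCB (starts at byte 11)
Byte[14]=D7: 2-byte lead, need 1 cont bytes. acc=0x17
Byte[15]=93: continuation. acc=(acc<<6)|0x13=0x5D3
Completed: cp=U+05D3 (starts at byte 14)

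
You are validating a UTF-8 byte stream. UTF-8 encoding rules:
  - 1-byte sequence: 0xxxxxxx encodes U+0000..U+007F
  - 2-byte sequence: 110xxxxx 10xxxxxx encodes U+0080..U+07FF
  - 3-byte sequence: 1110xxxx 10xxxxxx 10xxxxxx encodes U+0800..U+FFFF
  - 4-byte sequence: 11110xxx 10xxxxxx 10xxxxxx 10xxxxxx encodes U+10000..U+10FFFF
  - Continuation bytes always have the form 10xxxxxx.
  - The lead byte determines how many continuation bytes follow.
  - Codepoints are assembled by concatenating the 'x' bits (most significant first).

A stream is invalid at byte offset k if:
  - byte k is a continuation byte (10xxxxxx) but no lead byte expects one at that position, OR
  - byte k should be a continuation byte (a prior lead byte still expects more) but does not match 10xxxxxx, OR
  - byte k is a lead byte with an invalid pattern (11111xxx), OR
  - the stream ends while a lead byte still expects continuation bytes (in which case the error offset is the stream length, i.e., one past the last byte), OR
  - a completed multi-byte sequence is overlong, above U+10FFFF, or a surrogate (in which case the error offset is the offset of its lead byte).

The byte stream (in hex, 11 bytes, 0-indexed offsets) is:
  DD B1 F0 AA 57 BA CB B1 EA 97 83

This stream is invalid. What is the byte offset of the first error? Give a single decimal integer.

Byte[0]=DD: 2-byte lead, need 1 cont bytes. acc=0x1D
Byte[1]=B1: continuation. acc=(acc<<6)|0x31=0x771
Completed: cp=U+0771 (starts at byte 0)
Byte[2]=F0: 4-byte lead, need 3 cont bytes. acc=0x0
Byte[3]=AA: continuation. acc=(acc<<6)|0x2A=0x2A
Byte[4]=57: expected 10xxxxxx continuation. INVALID

Answer: 4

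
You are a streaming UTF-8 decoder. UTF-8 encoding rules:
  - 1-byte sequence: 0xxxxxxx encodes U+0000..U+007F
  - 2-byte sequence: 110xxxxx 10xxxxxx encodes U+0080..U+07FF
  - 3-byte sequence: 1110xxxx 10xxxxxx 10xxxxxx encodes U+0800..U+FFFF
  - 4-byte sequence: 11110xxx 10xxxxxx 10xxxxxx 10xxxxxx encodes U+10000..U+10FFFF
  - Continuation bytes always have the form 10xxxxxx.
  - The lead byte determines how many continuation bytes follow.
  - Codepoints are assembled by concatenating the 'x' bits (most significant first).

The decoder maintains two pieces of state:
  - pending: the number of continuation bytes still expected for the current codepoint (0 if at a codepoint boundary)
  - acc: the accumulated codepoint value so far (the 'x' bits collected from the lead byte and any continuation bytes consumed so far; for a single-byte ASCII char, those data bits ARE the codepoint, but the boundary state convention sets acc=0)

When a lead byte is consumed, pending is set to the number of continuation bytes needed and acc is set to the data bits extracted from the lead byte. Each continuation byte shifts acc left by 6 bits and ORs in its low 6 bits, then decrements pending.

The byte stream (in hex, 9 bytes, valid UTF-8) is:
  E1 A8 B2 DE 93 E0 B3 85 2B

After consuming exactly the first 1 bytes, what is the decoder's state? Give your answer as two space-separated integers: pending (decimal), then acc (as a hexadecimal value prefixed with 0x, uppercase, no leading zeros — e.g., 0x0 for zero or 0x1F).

Byte[0]=E1: 3-byte lead. pending=2, acc=0x1

Answer: 2 0x1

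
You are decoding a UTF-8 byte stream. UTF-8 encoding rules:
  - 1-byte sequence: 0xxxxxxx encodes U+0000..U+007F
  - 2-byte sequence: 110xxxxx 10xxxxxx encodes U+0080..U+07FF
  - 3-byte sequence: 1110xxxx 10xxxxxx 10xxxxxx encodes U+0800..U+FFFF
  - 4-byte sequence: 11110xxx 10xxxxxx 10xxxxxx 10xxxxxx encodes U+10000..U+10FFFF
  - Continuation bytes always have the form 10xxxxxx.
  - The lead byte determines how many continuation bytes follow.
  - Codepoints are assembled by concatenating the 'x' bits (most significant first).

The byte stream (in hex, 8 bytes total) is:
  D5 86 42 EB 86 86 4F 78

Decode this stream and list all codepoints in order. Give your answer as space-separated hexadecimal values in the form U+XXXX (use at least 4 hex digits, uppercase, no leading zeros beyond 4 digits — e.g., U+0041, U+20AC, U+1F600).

Byte[0]=D5: 2-byte lead, need 1 cont bytes. acc=0x15
Byte[1]=86: continuation. acc=(acc<<6)|0x06=0x546
Completed: cp=U+0546 (starts at byte 0)
Byte[2]=42: 1-byte ASCII. cp=U+0042
Byte[3]=EB: 3-byte lead, need 2 cont bytes. acc=0xB
Byte[4]=86: continuation. acc=(acc<<6)|0x06=0x2C6
Byte[5]=86: continuation. acc=(acc<<6)|0x06=0xB186
Completed: cp=U+B186 (starts at byte 3)
Byte[6]=4F: 1-byte ASCII. cp=U+004F
Byte[7]=78: 1-byte ASCII. cp=U+0078

Answer: U+0546 U+0042 U+B186 U+004F U+0078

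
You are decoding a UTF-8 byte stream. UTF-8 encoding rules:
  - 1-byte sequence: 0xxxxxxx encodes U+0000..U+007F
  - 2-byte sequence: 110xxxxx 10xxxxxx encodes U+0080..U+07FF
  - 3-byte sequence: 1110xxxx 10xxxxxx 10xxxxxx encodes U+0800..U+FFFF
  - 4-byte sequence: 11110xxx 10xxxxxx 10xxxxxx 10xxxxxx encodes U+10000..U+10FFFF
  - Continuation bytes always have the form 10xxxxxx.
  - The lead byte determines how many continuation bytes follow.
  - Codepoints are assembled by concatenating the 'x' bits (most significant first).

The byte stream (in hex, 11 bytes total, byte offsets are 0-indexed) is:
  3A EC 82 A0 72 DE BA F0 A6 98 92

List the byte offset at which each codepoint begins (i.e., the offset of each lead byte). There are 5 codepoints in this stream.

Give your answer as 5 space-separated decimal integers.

Answer: 0 1 4 5 7

Derivation:
Byte[0]=3A: 1-byte ASCII. cp=U+003A
Byte[1]=EC: 3-byte lead, need 2 cont bytes. acc=0xC
Byte[2]=82: continuation. acc=(acc<<6)|0x02=0x302
Byte[3]=A0: continuation. acc=(acc<<6)|0x20=0xC0A0
Completed: cp=U+C0A0 (starts at byte 1)
Byte[4]=72: 1-byte ASCII. cp=U+0072
Byte[5]=DE: 2-byte lead, need 1 cont bytes. acc=0x1E
Byte[6]=BA: continuation. acc=(acc<<6)|0x3A=0x7BA
Completed: cp=U+07BA (starts at byte 5)
Byte[7]=F0: 4-byte lead, need 3 cont bytes. acc=0x0
Byte[8]=A6: continuation. acc=(acc<<6)|0x26=0x26
Byte[9]=98: continuation. acc=(acc<<6)|0x18=0x998
Byte[10]=92: continuation. acc=(acc<<6)|0x12=0x26612
Completed: cp=U+26612 (starts at byte 7)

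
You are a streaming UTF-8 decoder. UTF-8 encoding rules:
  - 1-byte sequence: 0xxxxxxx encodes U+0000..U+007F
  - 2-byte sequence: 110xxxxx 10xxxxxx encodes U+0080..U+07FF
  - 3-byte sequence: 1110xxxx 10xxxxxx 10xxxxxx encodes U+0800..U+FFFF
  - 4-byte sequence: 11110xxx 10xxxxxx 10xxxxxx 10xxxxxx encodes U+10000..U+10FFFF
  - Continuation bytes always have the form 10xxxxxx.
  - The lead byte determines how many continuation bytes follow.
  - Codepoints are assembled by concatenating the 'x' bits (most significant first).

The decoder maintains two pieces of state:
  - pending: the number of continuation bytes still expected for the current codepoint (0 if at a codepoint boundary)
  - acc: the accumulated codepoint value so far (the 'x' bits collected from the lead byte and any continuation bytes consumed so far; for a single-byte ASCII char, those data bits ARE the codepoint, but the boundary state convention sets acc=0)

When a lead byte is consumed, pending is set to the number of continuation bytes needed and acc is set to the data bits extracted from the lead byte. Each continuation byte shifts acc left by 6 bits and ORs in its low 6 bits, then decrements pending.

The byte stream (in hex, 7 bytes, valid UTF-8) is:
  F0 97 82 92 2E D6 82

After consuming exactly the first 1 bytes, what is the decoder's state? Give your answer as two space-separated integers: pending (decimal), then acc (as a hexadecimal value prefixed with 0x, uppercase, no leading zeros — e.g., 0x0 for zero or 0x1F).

Byte[0]=F0: 4-byte lead. pending=3, acc=0x0

Answer: 3 0x0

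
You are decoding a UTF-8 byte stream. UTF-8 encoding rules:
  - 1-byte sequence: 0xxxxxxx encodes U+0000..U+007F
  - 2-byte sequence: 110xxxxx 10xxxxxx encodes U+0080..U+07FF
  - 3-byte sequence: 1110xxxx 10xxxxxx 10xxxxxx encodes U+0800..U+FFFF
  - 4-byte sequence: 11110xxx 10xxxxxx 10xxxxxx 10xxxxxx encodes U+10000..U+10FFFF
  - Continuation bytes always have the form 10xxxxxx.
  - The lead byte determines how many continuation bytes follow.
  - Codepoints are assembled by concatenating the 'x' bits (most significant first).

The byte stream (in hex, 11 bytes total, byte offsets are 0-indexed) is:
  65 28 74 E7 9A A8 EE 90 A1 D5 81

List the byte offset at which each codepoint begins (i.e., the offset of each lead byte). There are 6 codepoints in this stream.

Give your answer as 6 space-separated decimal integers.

Byte[0]=65: 1-byte ASCII. cp=U+0065
Byte[1]=28: 1-byte ASCII. cp=U+0028
Byte[2]=74: 1-byte ASCII. cp=U+0074
Byte[3]=E7: 3-byte lead, need 2 cont bytes. acc=0x7
Byte[4]=9A: continuation. acc=(acc<<6)|0x1A=0x1DA
Byte[5]=A8: continuation. acc=(acc<<6)|0x28=0x76A8
Completed: cp=U+76A8 (starts at byte 3)
Byte[6]=EE: 3-byte lead, need 2 cont bytes. acc=0xE
Byte[7]=90: continuation. acc=(acc<<6)|0x10=0x390
Byte[8]=A1: continuation. acc=(acc<<6)|0x21=0xE421
Completed: cp=U+E421 (starts at byte 6)
Byte[9]=D5: 2-byte lead, need 1 cont bytes. acc=0x15
Byte[10]=81: continuation. acc=(acc<<6)|0x01=0x541
Completed: cp=U+0541 (starts at byte 9)

Answer: 0 1 2 3 6 9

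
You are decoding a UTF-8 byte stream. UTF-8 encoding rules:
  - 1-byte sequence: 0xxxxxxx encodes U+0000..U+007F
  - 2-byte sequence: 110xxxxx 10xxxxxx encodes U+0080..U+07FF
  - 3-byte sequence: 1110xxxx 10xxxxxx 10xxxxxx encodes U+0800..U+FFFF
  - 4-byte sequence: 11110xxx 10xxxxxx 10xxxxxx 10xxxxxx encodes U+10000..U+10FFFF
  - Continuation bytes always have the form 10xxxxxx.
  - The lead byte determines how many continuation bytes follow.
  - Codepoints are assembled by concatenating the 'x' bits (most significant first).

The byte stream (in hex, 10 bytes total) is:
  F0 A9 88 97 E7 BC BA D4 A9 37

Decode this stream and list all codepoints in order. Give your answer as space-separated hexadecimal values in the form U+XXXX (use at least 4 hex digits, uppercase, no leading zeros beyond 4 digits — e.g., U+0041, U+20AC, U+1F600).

Answer: U+29217 U+7F3A U+0529 U+0037

Derivation:
Byte[0]=F0: 4-byte lead, need 3 cont bytes. acc=0x0
Byte[1]=A9: continuation. acc=(acc<<6)|0x29=0x29
Byte[2]=88: continuation. acc=(acc<<6)|0x08=0xA48
Byte[3]=97: continuation. acc=(acc<<6)|0x17=0x29217
Completed: cp=U+29217 (starts at byte 0)
Byte[4]=E7: 3-byte lead, need 2 cont bytes. acc=0x7
Byte[5]=BC: continuation. acc=(acc<<6)|0x3C=0x1FC
Byte[6]=BA: continuation. acc=(acc<<6)|0x3A=0x7F3A
Completed: cp=U+7F3A (starts at byte 4)
Byte[7]=D4: 2-byte lead, need 1 cont bytes. acc=0x14
Byte[8]=A9: continuation. acc=(acc<<6)|0x29=0x529
Completed: cp=U+0529 (starts at byte 7)
Byte[9]=37: 1-byte ASCII. cp=U+0037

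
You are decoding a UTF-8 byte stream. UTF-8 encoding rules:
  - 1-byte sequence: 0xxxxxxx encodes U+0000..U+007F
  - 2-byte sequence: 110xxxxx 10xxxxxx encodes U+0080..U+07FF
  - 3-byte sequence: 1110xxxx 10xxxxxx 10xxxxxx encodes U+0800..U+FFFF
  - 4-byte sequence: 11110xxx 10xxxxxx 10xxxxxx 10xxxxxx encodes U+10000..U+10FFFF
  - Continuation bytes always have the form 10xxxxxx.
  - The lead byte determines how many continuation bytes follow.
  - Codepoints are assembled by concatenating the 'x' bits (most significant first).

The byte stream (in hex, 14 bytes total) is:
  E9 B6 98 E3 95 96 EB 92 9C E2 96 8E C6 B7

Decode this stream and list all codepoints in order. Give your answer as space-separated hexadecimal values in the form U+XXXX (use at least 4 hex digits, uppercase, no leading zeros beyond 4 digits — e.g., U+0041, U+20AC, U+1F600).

Answer: U+9D98 U+3556 U+B49C U+258E U+01B7

Derivation:
Byte[0]=E9: 3-byte lead, need 2 cont bytes. acc=0x9
Byte[1]=B6: continuation. acc=(acc<<6)|0x36=0x276
Byte[2]=98: continuation. acc=(acc<<6)|0x18=0x9D98
Completed: cp=U+9D98 (starts at byte 0)
Byte[3]=E3: 3-byte lead, need 2 cont bytes. acc=0x3
Byte[4]=95: continuation. acc=(acc<<6)|0x15=0xD5
Byte[5]=96: continuation. acc=(acc<<6)|0x16=0x3556
Completed: cp=U+3556 (starts at byte 3)
Byte[6]=EB: 3-byte lead, need 2 cont bytes. acc=0xB
Byte[7]=92: continuation. acc=(acc<<6)|0x12=0x2D2
Byte[8]=9C: continuation. acc=(acc<<6)|0x1C=0xB49C
Completed: cp=U+B49C (starts at byte 6)
Byte[9]=E2: 3-byte lead, need 2 cont bytes. acc=0x2
Byte[10]=96: continuation. acc=(acc<<6)|0x16=0x96
Byte[11]=8E: continuation. acc=(acc<<6)|0x0E=0x258E
Completed: cp=U+258E (starts at byte 9)
Byte[12]=C6: 2-byte lead, need 1 cont bytes. acc=0x6
Byte[13]=B7: continuation. acc=(acc<<6)|0x37=0x1B7
Completed: cp=U+01B7 (starts at byte 12)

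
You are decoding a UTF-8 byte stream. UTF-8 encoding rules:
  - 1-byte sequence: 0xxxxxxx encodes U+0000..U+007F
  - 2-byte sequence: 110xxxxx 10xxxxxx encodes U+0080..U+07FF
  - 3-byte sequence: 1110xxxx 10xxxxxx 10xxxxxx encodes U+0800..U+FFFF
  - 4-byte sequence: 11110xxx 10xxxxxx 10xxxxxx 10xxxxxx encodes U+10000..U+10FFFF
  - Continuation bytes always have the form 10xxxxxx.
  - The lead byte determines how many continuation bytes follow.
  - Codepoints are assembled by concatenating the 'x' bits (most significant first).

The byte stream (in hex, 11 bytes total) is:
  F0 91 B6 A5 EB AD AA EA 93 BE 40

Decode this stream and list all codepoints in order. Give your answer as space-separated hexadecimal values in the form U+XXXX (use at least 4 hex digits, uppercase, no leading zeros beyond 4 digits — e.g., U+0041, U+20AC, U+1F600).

Answer: U+11DA5 U+BB6A U+A4FE U+0040

Derivation:
Byte[0]=F0: 4-byte lead, need 3 cont bytes. acc=0x0
Byte[1]=91: continuation. acc=(acc<<6)|0x11=0x11
Byte[2]=B6: continuation. acc=(acc<<6)|0x36=0x476
Byte[3]=A5: continuation. acc=(acc<<6)|0x25=0x11DA5
Completed: cp=U+11DA5 (starts at byte 0)
Byte[4]=EB: 3-byte lead, need 2 cont bytes. acc=0xB
Byte[5]=AD: continuation. acc=(acc<<6)|0x2D=0x2ED
Byte[6]=AA: continuation. acc=(acc<<6)|0x2A=0xBB6A
Completed: cp=U+BB6A (starts at byte 4)
Byte[7]=EA: 3-byte lead, need 2 cont bytes. acc=0xA
Byte[8]=93: continuation. acc=(acc<<6)|0x13=0x293
Byte[9]=BE: continuation. acc=(acc<<6)|0x3E=0xA4FE
Completed: cp=U+A4FE (starts at byte 7)
Byte[10]=40: 1-byte ASCII. cp=U+0040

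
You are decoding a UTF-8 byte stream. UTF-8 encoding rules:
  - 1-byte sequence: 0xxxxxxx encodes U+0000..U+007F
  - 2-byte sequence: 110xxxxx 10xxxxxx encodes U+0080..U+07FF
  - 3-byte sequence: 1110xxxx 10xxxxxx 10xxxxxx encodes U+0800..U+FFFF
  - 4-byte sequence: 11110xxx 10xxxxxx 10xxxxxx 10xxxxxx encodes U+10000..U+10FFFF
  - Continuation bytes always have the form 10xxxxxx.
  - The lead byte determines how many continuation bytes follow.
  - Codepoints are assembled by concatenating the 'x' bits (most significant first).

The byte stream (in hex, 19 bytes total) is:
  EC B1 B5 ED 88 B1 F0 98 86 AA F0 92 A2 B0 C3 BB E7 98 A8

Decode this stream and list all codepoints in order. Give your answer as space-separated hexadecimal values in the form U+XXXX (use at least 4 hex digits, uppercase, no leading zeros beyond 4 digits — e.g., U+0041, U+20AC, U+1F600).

Answer: U+CC75 U+D231 U+181AA U+128B0 U+00FB U+7628

Derivation:
Byte[0]=EC: 3-byte lead, need 2 cont bytes. acc=0xC
Byte[1]=B1: continuation. acc=(acc<<6)|0x31=0x331
Byte[2]=B5: continuation. acc=(acc<<6)|0x35=0xCC75
Completed: cp=U+CC75 (starts at byte 0)
Byte[3]=ED: 3-byte lead, need 2 cont bytes. acc=0xD
Byte[4]=88: continuation. acc=(acc<<6)|0x08=0x348
Byte[5]=B1: continuation. acc=(acc<<6)|0x31=0xD231
Completed: cp=U+D231 (starts at byte 3)
Byte[6]=F0: 4-byte lead, need 3 cont bytes. acc=0x0
Byte[7]=98: continuation. acc=(acc<<6)|0x18=0x18
Byte[8]=86: continuation. acc=(acc<<6)|0x06=0x606
Byte[9]=AA: continuation. acc=(acc<<6)|0x2A=0x181AA
Completed: cp=U+181AA (starts at byte 6)
Byte[10]=F0: 4-byte lead, need 3 cont bytes. acc=0x0
Byte[11]=92: continuation. acc=(acc<<6)|0x12=0x12
Byte[12]=A2: continuation. acc=(acc<<6)|0x22=0x4A2
Byte[13]=B0: continuation. acc=(acc<<6)|0x30=0x128B0
Completed: cp=U+128B0 (starts at byte 10)
Byte[14]=C3: 2-byte lead, need 1 cont bytes. acc=0x3
Byte[15]=BB: continuation. acc=(acc<<6)|0x3B=0xFB
Completed: cp=U+00FB (starts at byte 14)
Byte[16]=E7: 3-byte lead, need 2 cont bytes. acc=0x7
Byte[17]=98: continuation. acc=(acc<<6)|0x18=0x1D8
Byte[18]=A8: continuation. acc=(acc<<6)|0x28=0x7628
Completed: cp=U+7628 (starts at byte 16)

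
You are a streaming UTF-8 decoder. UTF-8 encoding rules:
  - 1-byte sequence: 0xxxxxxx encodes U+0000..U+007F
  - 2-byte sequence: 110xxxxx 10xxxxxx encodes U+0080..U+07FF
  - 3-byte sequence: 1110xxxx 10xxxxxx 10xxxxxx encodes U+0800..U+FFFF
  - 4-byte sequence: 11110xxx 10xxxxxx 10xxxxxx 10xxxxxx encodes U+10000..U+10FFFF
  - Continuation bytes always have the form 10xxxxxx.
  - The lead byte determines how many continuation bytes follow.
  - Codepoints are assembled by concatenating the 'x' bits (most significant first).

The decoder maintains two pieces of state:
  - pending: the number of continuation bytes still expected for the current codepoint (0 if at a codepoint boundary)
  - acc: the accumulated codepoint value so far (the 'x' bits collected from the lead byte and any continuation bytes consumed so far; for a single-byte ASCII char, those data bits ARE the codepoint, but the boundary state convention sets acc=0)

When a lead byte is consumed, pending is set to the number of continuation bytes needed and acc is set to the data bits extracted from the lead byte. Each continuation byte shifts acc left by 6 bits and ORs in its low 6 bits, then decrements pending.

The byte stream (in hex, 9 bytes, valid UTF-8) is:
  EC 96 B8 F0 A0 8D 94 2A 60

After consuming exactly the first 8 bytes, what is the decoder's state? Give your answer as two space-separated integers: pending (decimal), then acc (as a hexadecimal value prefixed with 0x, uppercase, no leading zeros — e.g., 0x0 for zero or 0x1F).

Byte[0]=EC: 3-byte lead. pending=2, acc=0xC
Byte[1]=96: continuation. acc=(acc<<6)|0x16=0x316, pending=1
Byte[2]=B8: continuation. acc=(acc<<6)|0x38=0xC5B8, pending=0
Byte[3]=F0: 4-byte lead. pending=3, acc=0x0
Byte[4]=A0: continuation. acc=(acc<<6)|0x20=0x20, pending=2
Byte[5]=8D: continuation. acc=(acc<<6)|0x0D=0x80D, pending=1
Byte[6]=94: continuation. acc=(acc<<6)|0x14=0x20354, pending=0
Byte[7]=2A: 1-byte. pending=0, acc=0x0

Answer: 0 0x0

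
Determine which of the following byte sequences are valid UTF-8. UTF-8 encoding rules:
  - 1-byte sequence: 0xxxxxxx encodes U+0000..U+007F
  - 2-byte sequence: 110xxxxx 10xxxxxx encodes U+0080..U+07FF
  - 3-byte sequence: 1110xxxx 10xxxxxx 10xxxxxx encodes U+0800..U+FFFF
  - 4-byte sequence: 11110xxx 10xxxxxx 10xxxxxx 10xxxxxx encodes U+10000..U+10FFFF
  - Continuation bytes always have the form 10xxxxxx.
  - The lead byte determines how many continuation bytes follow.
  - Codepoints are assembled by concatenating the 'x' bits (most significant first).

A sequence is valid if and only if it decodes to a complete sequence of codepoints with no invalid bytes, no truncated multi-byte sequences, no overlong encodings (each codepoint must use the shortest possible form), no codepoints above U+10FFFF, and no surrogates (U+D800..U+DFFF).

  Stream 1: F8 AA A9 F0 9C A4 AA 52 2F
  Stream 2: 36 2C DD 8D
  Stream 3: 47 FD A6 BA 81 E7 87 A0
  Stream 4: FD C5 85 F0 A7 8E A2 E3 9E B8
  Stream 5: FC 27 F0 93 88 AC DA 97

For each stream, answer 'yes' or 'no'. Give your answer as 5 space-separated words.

Answer: no yes no no no

Derivation:
Stream 1: error at byte offset 0. INVALID
Stream 2: decodes cleanly. VALID
Stream 3: error at byte offset 1. INVALID
Stream 4: error at byte offset 0. INVALID
Stream 5: error at byte offset 0. INVALID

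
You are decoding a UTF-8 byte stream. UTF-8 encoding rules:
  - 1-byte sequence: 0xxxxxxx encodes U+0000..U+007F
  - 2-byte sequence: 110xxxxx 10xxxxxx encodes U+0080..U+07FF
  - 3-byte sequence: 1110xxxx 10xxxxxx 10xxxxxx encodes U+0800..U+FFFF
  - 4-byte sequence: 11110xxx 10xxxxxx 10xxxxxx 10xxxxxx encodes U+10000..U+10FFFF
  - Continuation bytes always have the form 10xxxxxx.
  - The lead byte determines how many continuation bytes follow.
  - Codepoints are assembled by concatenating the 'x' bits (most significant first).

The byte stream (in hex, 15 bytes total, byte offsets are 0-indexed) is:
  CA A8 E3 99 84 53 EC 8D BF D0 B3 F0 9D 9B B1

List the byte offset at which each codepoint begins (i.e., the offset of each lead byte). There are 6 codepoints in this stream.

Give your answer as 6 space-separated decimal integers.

Answer: 0 2 5 6 9 11

Derivation:
Byte[0]=CA: 2-byte lead, need 1 cont bytes. acc=0xA
Byte[1]=A8: continuation. acc=(acc<<6)|0x28=0x2A8
Completed: cp=U+02A8 (starts at byte 0)
Byte[2]=E3: 3-byte lead, need 2 cont bytes. acc=0x3
Byte[3]=99: continuation. acc=(acc<<6)|0x19=0xD9
Byte[4]=84: continuation. acc=(acc<<6)|0x04=0x3644
Completed: cp=U+3644 (starts at byte 2)
Byte[5]=53: 1-byte ASCII. cp=U+0053
Byte[6]=EC: 3-byte lead, need 2 cont bytes. acc=0xC
Byte[7]=8D: continuation. acc=(acc<<6)|0x0D=0x30D
Byte[8]=BF: continuation. acc=(acc<<6)|0x3F=0xC37F
Completed: cp=U+C37F (starts at byte 6)
Byte[9]=D0: 2-byte lead, need 1 cont bytes. acc=0x10
Byte[10]=B3: continuation. acc=(acc<<6)|0x33=0x433
Completed: cp=U+0433 (starts at byte 9)
Byte[11]=F0: 4-byte lead, need 3 cont bytes. acc=0x0
Byte[12]=9D: continuation. acc=(acc<<6)|0x1D=0x1D
Byte[13]=9B: continuation. acc=(acc<<6)|0x1B=0x75B
Byte[14]=B1: continuation. acc=(acc<<6)|0x31=0x1D6F1
Completed: cp=U+1D6F1 (starts at byte 11)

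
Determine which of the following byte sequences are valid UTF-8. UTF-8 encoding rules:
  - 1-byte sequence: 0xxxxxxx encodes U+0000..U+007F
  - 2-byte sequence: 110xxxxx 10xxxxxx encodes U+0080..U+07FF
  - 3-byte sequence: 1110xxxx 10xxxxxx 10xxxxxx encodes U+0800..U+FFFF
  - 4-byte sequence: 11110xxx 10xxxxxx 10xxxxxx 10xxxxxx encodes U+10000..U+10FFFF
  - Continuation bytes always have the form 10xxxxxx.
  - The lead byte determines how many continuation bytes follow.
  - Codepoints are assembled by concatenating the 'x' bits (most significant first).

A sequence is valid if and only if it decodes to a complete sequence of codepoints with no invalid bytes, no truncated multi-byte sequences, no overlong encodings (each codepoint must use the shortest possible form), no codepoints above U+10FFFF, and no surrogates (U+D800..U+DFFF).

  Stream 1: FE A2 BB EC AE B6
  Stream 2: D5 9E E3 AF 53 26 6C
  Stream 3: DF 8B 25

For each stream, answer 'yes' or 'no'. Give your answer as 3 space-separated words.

Answer: no no yes

Derivation:
Stream 1: error at byte offset 0. INVALID
Stream 2: error at byte offset 4. INVALID
Stream 3: decodes cleanly. VALID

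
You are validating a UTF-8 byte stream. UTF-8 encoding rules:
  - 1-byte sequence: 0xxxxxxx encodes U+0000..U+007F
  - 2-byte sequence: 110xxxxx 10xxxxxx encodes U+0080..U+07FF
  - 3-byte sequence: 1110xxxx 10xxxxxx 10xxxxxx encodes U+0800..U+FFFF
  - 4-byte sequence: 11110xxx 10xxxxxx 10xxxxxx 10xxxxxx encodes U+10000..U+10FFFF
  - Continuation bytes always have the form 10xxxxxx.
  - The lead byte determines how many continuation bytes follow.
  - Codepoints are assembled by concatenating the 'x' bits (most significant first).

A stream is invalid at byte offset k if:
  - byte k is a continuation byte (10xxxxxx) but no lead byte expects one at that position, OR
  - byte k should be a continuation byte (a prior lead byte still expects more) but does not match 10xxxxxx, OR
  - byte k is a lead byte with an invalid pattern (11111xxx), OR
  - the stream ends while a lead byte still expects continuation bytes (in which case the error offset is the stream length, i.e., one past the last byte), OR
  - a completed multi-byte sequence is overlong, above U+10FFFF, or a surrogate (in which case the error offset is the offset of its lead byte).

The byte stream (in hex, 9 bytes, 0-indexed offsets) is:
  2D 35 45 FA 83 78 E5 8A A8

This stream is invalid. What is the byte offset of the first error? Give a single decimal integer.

Byte[0]=2D: 1-byte ASCII. cp=U+002D
Byte[1]=35: 1-byte ASCII. cp=U+0035
Byte[2]=45: 1-byte ASCII. cp=U+0045
Byte[3]=FA: INVALID lead byte (not 0xxx/110x/1110/11110)

Answer: 3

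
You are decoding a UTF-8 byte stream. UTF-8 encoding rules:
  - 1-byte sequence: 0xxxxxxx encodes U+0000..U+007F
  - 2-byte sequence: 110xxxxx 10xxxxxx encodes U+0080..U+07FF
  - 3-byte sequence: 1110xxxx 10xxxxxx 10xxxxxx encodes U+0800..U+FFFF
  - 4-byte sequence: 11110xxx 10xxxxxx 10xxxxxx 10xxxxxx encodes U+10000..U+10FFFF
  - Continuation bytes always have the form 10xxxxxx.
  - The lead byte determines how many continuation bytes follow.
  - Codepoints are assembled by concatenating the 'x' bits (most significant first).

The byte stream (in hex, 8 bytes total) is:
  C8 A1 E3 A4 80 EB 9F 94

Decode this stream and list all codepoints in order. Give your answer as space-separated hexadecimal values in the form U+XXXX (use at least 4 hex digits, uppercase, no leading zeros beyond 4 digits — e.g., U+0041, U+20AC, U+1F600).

Answer: U+0221 U+3900 U+B7D4

Derivation:
Byte[0]=C8: 2-byte lead, need 1 cont bytes. acc=0x8
Byte[1]=A1: continuation. acc=(acc<<6)|0x21=0x221
Completed: cp=U+0221 (starts at byte 0)
Byte[2]=E3: 3-byte lead, need 2 cont bytes. acc=0x3
Byte[3]=A4: continuation. acc=(acc<<6)|0x24=0xE4
Byte[4]=80: continuation. acc=(acc<<6)|0x00=0x3900
Completed: cp=U+3900 (starts at byte 2)
Byte[5]=EB: 3-byte lead, need 2 cont bytes. acc=0xB
Byte[6]=9F: continuation. acc=(acc<<6)|0x1F=0x2DF
Byte[7]=94: continuation. acc=(acc<<6)|0x14=0xB7D4
Completed: cp=U+B7D4 (starts at byte 5)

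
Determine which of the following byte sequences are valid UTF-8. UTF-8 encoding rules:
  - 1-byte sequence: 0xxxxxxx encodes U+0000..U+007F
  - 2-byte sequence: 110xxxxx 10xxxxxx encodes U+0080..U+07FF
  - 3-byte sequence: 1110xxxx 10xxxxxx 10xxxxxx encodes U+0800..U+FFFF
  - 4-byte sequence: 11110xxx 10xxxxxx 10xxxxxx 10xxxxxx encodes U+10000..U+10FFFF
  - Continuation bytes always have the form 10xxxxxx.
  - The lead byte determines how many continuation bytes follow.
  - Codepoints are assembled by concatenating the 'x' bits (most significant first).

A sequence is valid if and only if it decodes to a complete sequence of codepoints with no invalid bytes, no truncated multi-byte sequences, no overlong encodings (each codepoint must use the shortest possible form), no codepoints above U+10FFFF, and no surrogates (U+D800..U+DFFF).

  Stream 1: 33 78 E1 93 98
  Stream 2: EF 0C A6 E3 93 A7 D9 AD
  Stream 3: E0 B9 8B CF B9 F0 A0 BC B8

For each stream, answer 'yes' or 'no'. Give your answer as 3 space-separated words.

Stream 1: decodes cleanly. VALID
Stream 2: error at byte offset 1. INVALID
Stream 3: decodes cleanly. VALID

Answer: yes no yes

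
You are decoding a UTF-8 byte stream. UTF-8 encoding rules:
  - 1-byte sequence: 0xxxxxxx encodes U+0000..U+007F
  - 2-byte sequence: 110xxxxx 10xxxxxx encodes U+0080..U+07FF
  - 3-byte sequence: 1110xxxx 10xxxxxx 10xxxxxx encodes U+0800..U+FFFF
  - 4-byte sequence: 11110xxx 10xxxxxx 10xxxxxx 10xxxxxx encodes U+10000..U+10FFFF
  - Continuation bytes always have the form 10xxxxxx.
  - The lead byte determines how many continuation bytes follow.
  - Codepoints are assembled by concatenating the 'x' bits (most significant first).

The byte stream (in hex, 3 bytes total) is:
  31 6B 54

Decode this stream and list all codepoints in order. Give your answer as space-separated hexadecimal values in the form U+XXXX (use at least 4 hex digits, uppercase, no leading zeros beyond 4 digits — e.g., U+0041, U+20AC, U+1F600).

Byte[0]=31: 1-byte ASCII. cp=U+0031
Byte[1]=6B: 1-byte ASCII. cp=U+006B
Byte[2]=54: 1-byte ASCII. cp=U+0054

Answer: U+0031 U+006B U+0054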